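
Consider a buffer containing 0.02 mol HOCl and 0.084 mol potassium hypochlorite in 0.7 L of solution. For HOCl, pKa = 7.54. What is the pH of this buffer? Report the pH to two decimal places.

pH = 8.16

pH = pKa + log([A⁻]/[HA]) = 7.54 + log(0.084/0.02)
pH = 7.54 + (+0.623) = 8.16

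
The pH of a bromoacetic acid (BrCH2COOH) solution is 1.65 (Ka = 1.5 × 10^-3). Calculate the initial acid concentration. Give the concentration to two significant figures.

[H+] = 10^(-1.65) = 2.24 × 10^-2 M = x
Ka = x²/(C₀ − x) ⇒ C₀ = x + x²/Ka
C₀ = 2.24 × 10^-2 + (2.24 × 10^-2)²/(1.5 × 10^-3) = 3.57 × 10^-1 M

C₀ = 3.6 × 10^-1 M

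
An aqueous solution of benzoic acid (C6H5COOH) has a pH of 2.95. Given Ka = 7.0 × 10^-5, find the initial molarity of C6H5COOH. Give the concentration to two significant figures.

[H+] = 10^(-2.95) = 1.12 × 10^-3 M = x
Ka = x²/(C₀ − x) ⇒ C₀ = x + x²/Ka
C₀ = 1.12 × 10^-3 + (1.12 × 10^-3)²/(7.0 × 10^-5) = 1.90 × 10^-2 M

C₀ = 1.9 × 10^-2 M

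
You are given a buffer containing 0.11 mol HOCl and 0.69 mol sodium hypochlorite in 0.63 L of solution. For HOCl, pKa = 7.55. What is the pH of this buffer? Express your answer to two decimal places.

pH = 8.35

Using pH = pKa + log([base]/[acid]) with [base]/[acid] = 0.69/0.11:
pH = 7.55 + (+0.797) = 8.35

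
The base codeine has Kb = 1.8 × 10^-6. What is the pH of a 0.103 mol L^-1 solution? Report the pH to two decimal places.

C18H21NO3 + H2O ⇌ C18H22NO3+ + OH-
From the ICE table, Kb = [OH-]²/(0.103 − [OH-]) = 1.8 × 10^-6.
Neglecting [OH-] in the denominator: [OH-] = √(1.8 × 10^-6 × 0.103) = 4.31 × 10^-4 M
pOH = 3.37, so pH = 14.00 − pOH = 10.63

pH = 10.63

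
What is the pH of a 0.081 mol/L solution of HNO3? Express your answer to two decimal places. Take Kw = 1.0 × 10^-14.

HNO3 is a strong acid and dissociates completely, so [H+] = 0.081 M.
pH = -log(0.081) = 1.09

pH = 1.09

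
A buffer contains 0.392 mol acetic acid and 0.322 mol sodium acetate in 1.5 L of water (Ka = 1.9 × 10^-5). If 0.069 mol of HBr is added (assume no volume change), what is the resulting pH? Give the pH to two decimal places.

pH = 4.46

Added H+ converts CH3COO- to CH3COOH: CH3COOH → 0.461 mol, CH3COO- → 0.253 mol.
pKa = −log(1.9 × 10^-5) = 4.721
Henderson–Hasselbalch with mole ratio 0.253/0.461: pH = 4.721 + (-0.261)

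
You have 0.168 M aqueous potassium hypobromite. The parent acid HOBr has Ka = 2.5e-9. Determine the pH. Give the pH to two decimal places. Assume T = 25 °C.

pH = 10.91

OBr- is the conjugate base of the weak acid HOBr.
Kb = Kw/Ka = 1.0×10^-14 / 2.5 × 10^-9 = 4.00 × 10^-6
Kb = x²/(0.168 − x) = 4.00 × 10^-6
Since Kb ≪ C₀, x ≈ √(Kb·C₀) = 8.20 × 10^-4 M.
(x/C₀ = 0.49% < 5%, so the approximation holds.)
pOH = −log(8.20 × 10^-4) = 3.09; pH = 14.00 − 3.09 = 10.91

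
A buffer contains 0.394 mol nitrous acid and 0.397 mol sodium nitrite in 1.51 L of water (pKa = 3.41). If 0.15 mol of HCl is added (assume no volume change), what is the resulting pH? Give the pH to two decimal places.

Added H+ converts NO2- to HNO2: HNO2 → 0.544 mol, NO2- → 0.247 mol.
pH = pKa + log([A⁻]/[HA]) = 3.41 + log(0.247/0.544) = 3.41 -0.343

pH = 3.07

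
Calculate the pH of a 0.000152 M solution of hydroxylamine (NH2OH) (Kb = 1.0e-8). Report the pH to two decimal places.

pH = 8.09

NH2OH + H2O ⇌ NH3OH+ + OH-
Let x = [OH-] at equilibrium. Kb = x²/(0.000152 − x).
Since Kb ≪ C₀, x ≈ √(Kb·C₀) = 1.23 × 10^-6 M.
Check: 0.81% ionized — well under 5%, approximation valid.
pOH = −log(1.23 × 10^-6) = 5.91; pH = 14.00 − 5.91 = 8.09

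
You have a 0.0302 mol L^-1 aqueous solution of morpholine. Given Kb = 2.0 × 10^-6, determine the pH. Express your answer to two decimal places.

C4H8ONH + H2O ⇌ C4H8ONH2+ + OH-
Kb = x²/(0.0302 − x) = 2.0 × 10^-6
Neglecting x in the denominator: x = √(2.0 × 10^-6 × 0.0302) = 2.46 × 10^-4 M
(x/C₀ = 0.81% < 5%, so the approximation holds.)
pOH = −log(2.46 × 10^-4) = 3.61; pH = 14.00 − 3.61 = 10.39

pH = 10.39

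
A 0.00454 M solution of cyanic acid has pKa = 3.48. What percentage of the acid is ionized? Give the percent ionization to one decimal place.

HOCN ⇌ OCN- + H+; let x = [H+] at equilibrium.
Ka = 10^(−3.48) = 3.31 × 10^-4
Solve x² + 0.000331x − 1.5e-06 = 0 → x = 1.07 × 10^-3 M
% ionization = x/C₀ × 100% = 1.07 × 10^-3/0.00454 × 100% = 23.6%

23.6%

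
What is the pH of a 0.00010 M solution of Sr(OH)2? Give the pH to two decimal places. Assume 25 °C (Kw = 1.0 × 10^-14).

pH = 10.30

Sr(OH)2 is a strong base (each formula unit releases 2 OH-); [OH-] = 0.0002 M.
pOH = -log(0.0002) = 3.70
pH = 14.00 - 3.70 = 10.30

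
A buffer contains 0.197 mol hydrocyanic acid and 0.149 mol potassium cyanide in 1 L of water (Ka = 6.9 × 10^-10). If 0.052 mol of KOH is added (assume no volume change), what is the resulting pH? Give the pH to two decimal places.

After neutralization: n(HCN) = 0.145 mol, n(CN-) = 0.201 mol.
pKa = −log(6.9 × 10^-10) = 9.161
pH = pKa + log(n_CN-/n_HCN) = 9.161 + log(0.201/0.145) = 9.161 + (+0.142)

pH = 9.30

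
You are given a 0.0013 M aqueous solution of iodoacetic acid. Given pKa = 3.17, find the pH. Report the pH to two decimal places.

pH = 3.18

ICH2COOH ⇌ ICH2COO- + H+
Ka = 10^(−3.17) = 6.76 × 10^-4
Ka = [H+]²/(0.0013 − [H+]) = 6.76 × 10^-4
[H+] is not negligible relative to C₀; solve [H+]² + 0.000676·[H+] − 8.79e-07 = 0.
[H+] = [−0.000676 + √(0.000676² + 3.52e-06)]/2 = 6.59 × 10^-4 M
pH = −log(6.59 × 10^-4) = 3.18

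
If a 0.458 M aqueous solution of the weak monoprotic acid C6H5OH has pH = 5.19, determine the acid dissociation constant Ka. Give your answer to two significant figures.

Ka = 9.1 × 10^-11

[H+] = 10^(-5.19) = 6.46 × 10^-6 M
At equilibrium [HA] = 0.458 − 6.46 × 10^-6 = 4.58 × 10^-1 M
Ka = [H+][A-]/[HA] = (6.46 × 10^-6)² / 4.58 × 10^-1 = 9.1 × 10^-11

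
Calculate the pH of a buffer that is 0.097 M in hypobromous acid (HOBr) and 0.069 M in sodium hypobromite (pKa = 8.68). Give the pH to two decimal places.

Henderson–Hasselbalch: pH = pKa + log([OBr-]/[HOBr]) = 8.68 + log(0.069/0.097)
pH = 8.68 + (-0.148) = 8.53

pH = 8.53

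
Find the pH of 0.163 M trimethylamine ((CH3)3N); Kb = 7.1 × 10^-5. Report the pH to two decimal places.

(CH3)3N + H2O ⇌ (CH3)3NH+ + OH-
Kb = x²/(0.163 − x) = 7.1 × 10^-5
Assume x ≪ 0.163: x ≈ √(7.1 × 10^-5 × 0.163) = 3.40 × 10^-3 M
Check: 2.1% ionized — well under 5%, approximation valid.
pOH = −log(3.40 × 10^-3) = 2.47; pH = 14.00 − 2.47 = 11.53

pH = 11.53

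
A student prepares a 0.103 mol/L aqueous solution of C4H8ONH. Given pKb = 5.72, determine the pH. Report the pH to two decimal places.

C4H8ONH + H2O ⇌ C4H8ONH2+ + OH-
Kb = 10^(−5.72) = 1.91 × 10^-6
From the ICE table, Kb = [OH-]²/(0.103 − [OH-]) = 1.91 × 10^-6.
Assume [OH-] ≪ 0.103: [OH-] ≈ √(1.91 × 10^-6 × 0.103) = 4.44 × 10^-4 M
([OH-]/C₀ = 0.43% < 5%, so the approximation holds.)
pOH = −log(4.44 × 10^-4) = 3.35; pH = 14.00 − 3.35 = 10.65

pH = 10.65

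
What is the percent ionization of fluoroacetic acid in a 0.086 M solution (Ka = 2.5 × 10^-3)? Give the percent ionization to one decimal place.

FCH2COOH ⇌ FCH2COO- + H+; let x = [H+] at equilibrium.
Solve x² + 0.0025x − 0.000215 = 0 → x = 1.35 × 10^-2 M
Fraction ionized = 1.35 × 10^-2 / 0.086 = 0.1570 → 15.7%

15.7%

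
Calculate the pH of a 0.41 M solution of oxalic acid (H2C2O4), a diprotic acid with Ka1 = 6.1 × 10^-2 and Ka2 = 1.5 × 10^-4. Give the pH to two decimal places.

pH = 0.88

Ka1 ≫ Ka2, so treat the first dissociation as the only significant source of H+.
Ka1 = x²/(0.41 − x) = 6.1 × 10^-2
Solving the quadratic: x = (−Ka1 + √(Ka1² + 4·Ka1·C₀))/2 = 1.31 × 10^-1 M
pH = −log(1.31 × 10^-1) = 0.88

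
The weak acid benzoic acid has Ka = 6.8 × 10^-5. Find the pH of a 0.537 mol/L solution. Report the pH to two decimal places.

C6H5COOH ⇌ C6H5COO- + H+
Ka = x²/(0.537 − x) = 6.8 × 10^-5
Neglecting x in the denominator: x = √(6.8 × 10^-5 × 0.537) = 6.04 × 10^-3 M
pH = −log[H+] = −log(6.04 × 10^-3) = 2.22

pH = 2.22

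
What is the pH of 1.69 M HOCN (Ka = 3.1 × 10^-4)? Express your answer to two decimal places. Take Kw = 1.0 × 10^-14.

pH = 1.64

HOCN ⇌ OCN- + H+
From the ICE table, Ka = x²/(1.69 − x) = 3.1 × 10^-4.
Neglecting x in the denominator: x = √(3.1 × 10^-4 × 1.69) = 2.29 × 10^-2 M
pH = −log(2.29 × 10^-2) = 1.64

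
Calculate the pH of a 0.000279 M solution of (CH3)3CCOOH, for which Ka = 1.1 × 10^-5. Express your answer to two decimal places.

pH = 4.30

(CH3)3CCOOH ⇌ (CH3)3CCOO- + H+
From the ICE table, Ka = [H+]²/(0.000279 − [H+]) = 1.1 × 10^-5.
Here C₀/Ka ≈ 25.4, so the small-[H+] approximation fails. Use the quadratic:
[H+] = [−1.1e-05 + √(1.1e-05² + 1.23e-08)]/2 = 5.02 × 10^-5 M
pH = −log[H+] = −log(5.02 × 10^-5) = 4.30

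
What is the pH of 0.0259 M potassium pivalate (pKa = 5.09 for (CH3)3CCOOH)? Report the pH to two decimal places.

(CH3)3CCOO- is the conjugate base of the weak acid (CH3)3CCOOH.
Ka = 10^(−5.09) = 8.13 × 10^-6
Kb = Kw/Ka = 1.0×10^-14 / 8.13 × 10^-6 = 1.23 × 10^-9
From the ICE table, Kb = [OH-]²/(0.0259 − [OH-]) = 1.23 × 10^-9.
Since Kb ≪ C₀, [OH-] ≈ √(Kb·C₀) = 5.64 × 10^-6 M.
Check: 0.022% ionized — well under 5%, approximation valid.
pOH = −log(5.64 × 10^-6) = 5.25; pH = 14.00 − 5.25 = 8.75

pH = 8.75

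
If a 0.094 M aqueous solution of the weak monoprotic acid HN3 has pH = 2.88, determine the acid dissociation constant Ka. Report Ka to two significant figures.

[H+] = 10^(-2.88) = 1.32 × 10^-3 M
At equilibrium [HA] = 0.094 − 1.32 × 10^-3 = 9.27 × 10^-2 M
Ka = [H+][A-]/[HA] = (1.32 × 10^-3)² / 9.27 × 10^-2 = 1.9 × 10^-5

Ka = 1.9 × 10^-5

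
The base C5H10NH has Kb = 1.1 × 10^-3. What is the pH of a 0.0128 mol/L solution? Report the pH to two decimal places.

pH = 11.51

C5H10NH + H2O ⇌ C5H10NH2+ + OH-
Let x = [OH-] at equilibrium. Kb = x²/(0.0128 − x).
Here C₀/Kb ≈ 11.6, so the small-x approximation fails. Use the quadratic:
x = [−0.0011 + √(0.0011² + 5.63e-05)]/2 = 3.24 × 10^-3 M
pOH = 2.49, so pH = 14.00 − pOH = 11.51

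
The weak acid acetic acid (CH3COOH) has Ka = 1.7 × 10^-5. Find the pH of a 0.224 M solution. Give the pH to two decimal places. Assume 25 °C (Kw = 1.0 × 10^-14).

CH3COOH ⇌ CH3COO- + H+
Ka = x²/(0.224 − x) = 1.7 × 10^-5
Neglecting x in the denominator: x = √(1.7 × 10^-5 × 0.224) = 1.95 × 10^-3 M
pH = −log(1.95 × 10^-3) = 2.71

pH = 2.71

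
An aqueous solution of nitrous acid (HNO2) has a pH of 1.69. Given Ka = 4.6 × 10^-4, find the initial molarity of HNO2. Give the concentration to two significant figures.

[H+] = 10^(-1.69) = 2.04 × 10^-2 M = x
Ka = x²/(C₀ − x) ⇒ C₀ = x + x²/Ka
C₀ = 2.04 × 10^-2 + (2.04 × 10^-2)²/(4.6 × 10^-4) = 9.25 × 10^-1 M

C₀ = 9.3 × 10^-1 M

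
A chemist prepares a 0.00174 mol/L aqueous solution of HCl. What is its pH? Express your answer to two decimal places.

pH = 2.76

HCl is a strong acid and dissociates completely, so [H+] = 0.00174 M.
pH = -log(0.00174) = 2.76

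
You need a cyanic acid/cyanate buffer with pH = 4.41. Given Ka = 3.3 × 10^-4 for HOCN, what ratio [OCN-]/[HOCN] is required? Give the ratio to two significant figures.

pKa = -log(3.3 × 10^-4) = 3.481
pH = pKa + log(r) ⇒ log(r) = 4.41 − 3.481 = +0.929
r = [OCN-]/[HOCN] = 10^(+0.929) = 8.49

ratio = 8.5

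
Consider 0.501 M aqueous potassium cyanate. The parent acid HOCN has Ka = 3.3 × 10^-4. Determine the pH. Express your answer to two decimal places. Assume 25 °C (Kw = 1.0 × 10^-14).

OCN- is the conjugate base of the weak acid HOCN.
Kb = Kw/Ka = 1.0×10^-14 / 3.3 × 10^-4 = 3.03 × 10^-11
Kb = [OH-]²/(0.501 − [OH-]) = 3.03 × 10^-11
Since Kb ≪ C₀, [OH-] ≈ √(Kb·C₀) = 3.90 × 10^-6 M.
([OH-]/C₀ = 0.00078% < 5%, so the approximation holds.)
pOH = 5.41, so pH = 14.00 − pOH = 8.59

pH = 8.59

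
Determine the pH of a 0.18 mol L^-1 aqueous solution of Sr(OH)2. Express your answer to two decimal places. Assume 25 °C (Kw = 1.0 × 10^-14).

pH = 13.56

Sr(OH)2 is a strong base (each formula unit releases 2 OH-); [OH-] = 0.36 M.
pOH = -log(0.36) = 0.44
pH = 14.00 - 0.44 = 13.56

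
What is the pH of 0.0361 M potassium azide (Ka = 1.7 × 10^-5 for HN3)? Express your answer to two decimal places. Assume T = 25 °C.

pH = 8.66

N3- is the conjugate base of the weak acid HN3.
Kb = Kw/Ka = 1.0×10^-14 / 1.7 × 10^-5 = 5.88 × 10^-10
From the ICE table, Kb = x²/(0.0361 − x) = 5.88 × 10^-10.
Neglecting x in the denominator: x = √(5.88 × 10^-10 × 0.0361) = 4.61 × 10^-6 M
(x/C₀ = 0.013% < 5%, so the approximation holds.)
pOH = −log(4.61 × 10^-6) = 5.34; pH = 14.00 − 5.34 = 8.66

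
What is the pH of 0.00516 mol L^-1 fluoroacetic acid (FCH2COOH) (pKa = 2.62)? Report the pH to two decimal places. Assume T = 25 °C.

pH = 2.60

FCH2COOH ⇌ FCH2COO- + H+
Ka = 10^(−2.62) = 2.40 × 10^-3
From the ICE table, Ka = [H+]²/(0.00516 − [H+]) = 2.40 × 10^-3.
Here C₀/Ka ≈ 2.15, so the small-[H+] approximation fails. Use the quadratic:
[H+] = [−0.0024 + √(0.0024² + 4.95e-05)]/2 = 2.52 × 10^-3 M
pH = −log[H+] = −log(2.52 × 10^-3) = 2.60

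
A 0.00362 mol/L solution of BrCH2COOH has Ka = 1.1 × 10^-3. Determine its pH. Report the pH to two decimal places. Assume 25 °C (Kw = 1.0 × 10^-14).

pH = 2.82

BrCH2COOH ⇌ BrCH2COO- + H+
From the ICE table, Ka = x²/(0.00362 − x) = 1.1 × 10^-3.
Here C₀/Ka ≈ 3.29, so the small-x approximation fails. Use the quadratic:
x = (−Ka + √(Ka² + 4·Ka·C₀))/2 = 1.52 × 10^-3 M
pH = −log(1.52 × 10^-3) = 2.82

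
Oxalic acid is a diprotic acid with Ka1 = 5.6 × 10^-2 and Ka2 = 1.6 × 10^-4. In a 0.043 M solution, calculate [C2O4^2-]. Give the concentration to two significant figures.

1.6 × 10^-4 M

First ionization gives [H+] ≈ [HC2O4-] = 2.85 × 10^-2 M.
Second step: Ka2 = [H+][C2O4^2-]/[HC2O4-] ≈ [C2O4^2-] (since [H+] ≈ [HC2O4-]).
So [C2O4^2-] ≈ Ka2.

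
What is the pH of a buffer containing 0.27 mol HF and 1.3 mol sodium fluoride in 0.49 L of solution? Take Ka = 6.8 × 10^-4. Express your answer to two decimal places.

pH = 3.85

pKa = −log(6.8 × 10^-4) = 3.167
pH = pKa + log([A⁻]/[HA]) = 3.167 + log(1.3/0.27)
pH = 3.167 + (+0.683) = 3.85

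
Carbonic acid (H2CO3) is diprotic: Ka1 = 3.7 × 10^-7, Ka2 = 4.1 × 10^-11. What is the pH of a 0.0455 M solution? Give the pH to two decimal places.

Ka1 ≫ Ka2, so treat the first dissociation as the only significant source of H+.
Ka1 = x²/(0.0455 − x) = 3.7 × 10^-7
x ≈ √(3.7 × 10^-7 × 0.0455) = 1.30 × 10^-4 M
pH = −log(1.30 × 10^-4) = 3.89

pH = 3.89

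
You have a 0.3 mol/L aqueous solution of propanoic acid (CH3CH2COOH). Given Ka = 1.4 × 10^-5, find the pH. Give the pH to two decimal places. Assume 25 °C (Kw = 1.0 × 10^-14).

pH = 2.69

CH3CH2COOH ⇌ CH3CH2COO- + H+
Ka = [H+]²/(0.3 − [H+]) = 1.4 × 10^-5
Neglecting [H+] in the denominator: [H+] = √(1.4 × 10^-5 × 0.3) = 2.05 × 10^-3 M
Check: 0.68% ionized — well under 5%, approximation valid.
pH = −log[H+] = −log(2.05 × 10^-3) = 2.69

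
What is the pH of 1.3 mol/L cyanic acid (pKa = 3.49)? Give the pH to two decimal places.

HOCN ⇌ OCN- + H+
Ka = 10^(−3.49) = 3.24 × 10^-4
From the ICE table, Ka = [H+]²/(1.3 − [H+]) = 3.24 × 10^-4.
Assume [H+] ≪ 1.3: [H+] ≈ √(3.24 × 10^-4 × 1.3) = 2.05 × 10^-2 M
([H+]/C₀ = 1.6% < 5%, so the approximation holds.)
pH = −log[H+] = −log(2.05 × 10^-2) = 1.69

pH = 1.69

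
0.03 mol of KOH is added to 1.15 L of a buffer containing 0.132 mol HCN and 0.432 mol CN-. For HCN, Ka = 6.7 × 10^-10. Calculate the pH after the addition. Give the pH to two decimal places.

pH = 9.83

OH- converts HCN to CN-: HCN → 0.102 mol, CN- → 0.462 mol.
pKa = −log(6.7 × 10^-10) = 9.174
pH = pKa + log(n_CN-/n_HCN) = 9.174 + log(0.462/0.102) = 9.174 + (+0.656)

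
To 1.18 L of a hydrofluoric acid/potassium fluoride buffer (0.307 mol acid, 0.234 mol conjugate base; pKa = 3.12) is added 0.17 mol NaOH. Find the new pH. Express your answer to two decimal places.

After neutralization: n(HF) = 0.137 mol, n(F-) = 0.404 mol.
pH = pKa + log([A⁻]/[HA]) = 3.12 + log(0.404/0.137) = 3.12 +0.470

pH = 3.59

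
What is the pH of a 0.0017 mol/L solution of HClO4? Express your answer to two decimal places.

pH = 2.77

HClO4 is a strong acid and dissociates completely, so [H+] = 0.0017 M.
pH = -log(0.0017) = 2.77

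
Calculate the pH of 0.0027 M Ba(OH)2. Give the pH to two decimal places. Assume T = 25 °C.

pH = 11.73

Ba(OH)2 is a strong base (each formula unit releases 2 OH-); [OH-] = 0.0054 M.
pOH = -log(0.0054) = 2.27
pH = 14.00 - 2.27 = 11.73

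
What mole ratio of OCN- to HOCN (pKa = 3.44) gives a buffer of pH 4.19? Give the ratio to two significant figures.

pH = pKa + log(r) ⇒ log(r) = 4.19 − 3.44 = +0.75
r = [OCN-]/[HOCN] = 10^(+0.75) = 5.62

ratio = 5.6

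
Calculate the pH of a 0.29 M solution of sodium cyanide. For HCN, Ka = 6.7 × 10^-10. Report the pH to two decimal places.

CN- is the conjugate base of the weak acid HCN.
Kb = Kw/Ka = 1.0×10^-14 / 6.7 × 10^-10 = 1.49 × 10^-5
From the ICE table, Kb = [OH-]²/(0.29 − [OH-]) = 1.49 × 10^-5.
Assume [OH-] ≪ 0.29: [OH-] ≈ √(1.49 × 10^-5 × 0.29) = 2.08 × 10^-3 M
Check: 0.72% ionized — well under 5%, approximation valid.
pOH = 2.68, so pH = 14.00 − pOH = 11.32

pH = 11.32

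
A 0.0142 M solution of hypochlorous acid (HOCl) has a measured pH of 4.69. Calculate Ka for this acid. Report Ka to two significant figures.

[H+] = 10^(-4.69) = 2.04 × 10^-5 M
At equilibrium [HA] = 0.0142 − 2.04 × 10^-5 = 1.42 × 10^-2 M
Ka = [H+][A-]/[HA] = (2.04 × 10^-5)² / 1.42 × 10^-2 = 2.9 × 10^-8

Ka = 2.9 × 10^-8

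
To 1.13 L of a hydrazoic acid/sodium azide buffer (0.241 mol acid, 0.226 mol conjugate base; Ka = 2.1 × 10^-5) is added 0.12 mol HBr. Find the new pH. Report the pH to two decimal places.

Added H+ converts N3- to HN3: HN3 → 0.361 mol, N3- → 0.106 mol.
pKa = −log(2.1 × 10^-5) = 4.678
Henderson–Hasselbalch with mole ratio 0.106/0.361: pH = 4.678 + (-0.532)

pH = 4.15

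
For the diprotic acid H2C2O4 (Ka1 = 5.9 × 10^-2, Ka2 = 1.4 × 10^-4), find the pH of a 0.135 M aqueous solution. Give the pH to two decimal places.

Since Ka1 ≫ Ka2, the first ionization dominates [H+].
Ka1 = x²/(0.135 − x) = 5.9 × 10^-2
Solving the quadratic: x = (−Ka1 + √(Ka1² + 4·Ka1·C₀))/2 = 6.45 × 10^-2 M
pH = −log(6.45 × 10^-2) = 1.19

pH = 1.19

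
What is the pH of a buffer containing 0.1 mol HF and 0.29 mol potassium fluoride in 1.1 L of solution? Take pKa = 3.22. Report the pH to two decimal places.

pH = 3.68

Henderson–Hasselbalch: pH = pKa + log([F-]/[HF]) = 3.22 + log(0.29/0.1)
pH = 3.22 + (+0.462) = 3.68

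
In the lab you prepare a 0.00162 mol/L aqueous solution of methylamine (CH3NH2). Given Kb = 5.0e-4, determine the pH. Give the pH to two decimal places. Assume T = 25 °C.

CH3NH2 + H2O ⇌ CH3NH3+ + OH-
Kb = x²/(0.00162 − x) = 5.0 × 10^-4
Here C₀/Kb ≈ 3.24, so the small-x approximation fails. Use the quadratic:
x = (−Kb + √(Kb² + 4·Kb·C₀))/2 = 6.84 × 10^-4 M
pOH = 3.16, so pH = 14.00 − pOH = 10.84

pH = 10.84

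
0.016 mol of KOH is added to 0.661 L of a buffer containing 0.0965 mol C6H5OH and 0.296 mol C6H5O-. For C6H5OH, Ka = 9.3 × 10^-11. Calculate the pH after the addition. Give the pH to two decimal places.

pH = 10.62

After neutralization: n(C6H5OH) = 0.0805 mol, n(C6H5O-) = 0.312 mol.
pKa = −log(9.3 × 10^-11) = 10.032
pH = pKa + log(n_C6H5O-/n_C6H5OH) = 10.032 + log(0.312/0.0805) = 10.032 + (+0.588)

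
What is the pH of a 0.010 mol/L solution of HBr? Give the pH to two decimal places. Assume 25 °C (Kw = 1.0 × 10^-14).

HBr is a strong acid and dissociates completely, so [H+] = 0.010 M.
pH = -log(0.01) = 2.00

pH = 2.00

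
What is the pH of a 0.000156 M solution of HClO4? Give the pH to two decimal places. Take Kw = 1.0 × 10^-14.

HClO4 is a strong acid and dissociates completely, so [H+] = 0.000156 M.
pH = -log(0.000156) = 3.81

pH = 3.81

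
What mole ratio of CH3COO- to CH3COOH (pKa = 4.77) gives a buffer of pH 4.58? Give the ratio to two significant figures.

ratio = 0.65

pH = pKa + log(r) ⇒ log(r) = 4.58 − 4.77 = -0.19
r = [CH3COO-]/[CH3COOH] = 10^(-0.19) = 0.646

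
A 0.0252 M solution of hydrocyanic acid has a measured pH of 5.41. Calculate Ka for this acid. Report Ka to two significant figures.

Ka = 6.0 × 10^-10

[H+] = 10^(-5.41) = 3.89 × 10^-6 M
At equilibrium [HA] = 0.0252 − 3.89 × 10^-6 = 2.52 × 10^-2 M
Ka = [H+][A-]/[HA] = (3.89 × 10^-6)² / 2.52 × 10^-2 = 6.0 × 10^-10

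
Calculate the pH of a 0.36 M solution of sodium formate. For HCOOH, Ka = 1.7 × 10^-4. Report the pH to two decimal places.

HCOO- is the conjugate base of the weak acid HCOOH.
Kb = Kw/Ka = 1.0×10^-14 / 1.7 × 10^-4 = 5.88 × 10^-11
From the ICE table, Kb = [OH-]²/(0.36 − [OH-]) = 5.88 × 10^-11.
Assume [OH-] ≪ 0.36: [OH-] ≈ √(5.88 × 10^-11 × 0.36) = 4.60 × 10^-6 M
Check: 0.0013% ionized — well under 5%, approximation valid.
pOH = −log(4.60 × 10^-6) = 5.34; pH = 14.00 − 5.34 = 8.66

pH = 8.66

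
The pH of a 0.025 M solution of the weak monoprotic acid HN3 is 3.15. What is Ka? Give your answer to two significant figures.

Ka = 2.1 × 10^-5

[H+] = 10^(-3.15) = 7.08 × 10^-4 M
At equilibrium [HA] = 0.025 − 7.08 × 10^-4 = 2.43 × 10^-2 M
Ka = [H+][A-]/[HA] = (7.08 × 10^-4)² / 2.43 × 10^-2 = 2.1 × 10^-5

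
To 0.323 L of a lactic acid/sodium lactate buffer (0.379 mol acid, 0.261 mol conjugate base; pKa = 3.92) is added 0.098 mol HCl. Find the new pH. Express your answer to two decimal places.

pH = 3.45

After neutralization: n(CH3CH(OH)COOH) = 0.477 mol, n(CH3CH(OH)COO-) = 0.163 mol.
pH = pKa + log(n_CH3CH(OH)COO-/n_CH3CH(OH)COOH) = 3.92 + log(0.163/0.477) = 3.92 + (-0.466)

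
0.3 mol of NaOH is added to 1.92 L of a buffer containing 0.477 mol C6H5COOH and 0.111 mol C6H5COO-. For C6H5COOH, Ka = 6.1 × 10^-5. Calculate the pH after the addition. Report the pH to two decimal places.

After neutralization: n(C6H5COOH) = 0.177 mol, n(C6H5COO-) = 0.411 mol.
pKa = −log(6.1 × 10^-5) = 4.215
pH = pKa + log(n_C6H5COO-/n_C6H5COOH) = 4.215 + log(0.411/0.177) = 4.215 + (+0.366)

pH = 4.58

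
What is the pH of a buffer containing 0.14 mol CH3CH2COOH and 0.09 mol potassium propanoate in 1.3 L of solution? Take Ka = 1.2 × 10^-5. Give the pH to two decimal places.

pH = 4.73

pKa = −log(1.2 × 10^-5) = 4.921
Henderson–Hasselbalch: pH = pKa + log([CH3CH2COO-]/[CH3CH2COOH]) = 4.921 + log(0.09/0.14)
pH = 4.921 + (-0.192) = 4.73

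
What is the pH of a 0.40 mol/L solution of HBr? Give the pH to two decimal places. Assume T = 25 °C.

pH = 0.40

HBr is a strong acid and dissociates completely, so [H+] = 0.40 M.
pH = -log(0.4) = 0.40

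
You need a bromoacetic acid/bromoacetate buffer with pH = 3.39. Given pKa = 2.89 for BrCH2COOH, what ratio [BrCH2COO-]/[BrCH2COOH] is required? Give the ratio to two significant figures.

pH = pKa + log(r) ⇒ log(r) = 3.39 − 2.89 = +0.50
r = [BrCH2COO-]/[BrCH2COOH] = 10^(+0.50) = 3.16

ratio = 3.2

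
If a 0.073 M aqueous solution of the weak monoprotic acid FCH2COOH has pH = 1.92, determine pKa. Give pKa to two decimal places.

[H+] = 10^(-1.92) = 1.20 × 10^-2 M
At equilibrium [HA] = 0.073 − 1.20 × 10^-2 = 6.10 × 10^-2 M
Ka = [H+][A-]/[HA] = (1.20 × 10^-2)² / 6.10 × 10^-2 = 2.36 × 10^-3
pKa = -log(2.36 × 10^-3) = 2.63

pKa = 2.63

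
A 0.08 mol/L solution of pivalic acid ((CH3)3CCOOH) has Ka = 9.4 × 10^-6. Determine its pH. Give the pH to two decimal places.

(CH3)3CCOOH ⇌ (CH3)3CCOO- + H+
From the ICE table, Ka = [H+]²/(0.08 − [H+]) = 9.4 × 10^-6.
Since Ka ≪ C₀, [H+] ≈ √(Ka·C₀) = 8.67 × 10^-4 M.
pH = −log[H+] = −log(8.67 × 10^-4) = 3.06

pH = 3.06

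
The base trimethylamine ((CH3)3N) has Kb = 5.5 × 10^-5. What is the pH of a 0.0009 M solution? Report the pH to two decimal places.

pH = 10.29

(CH3)3N + H2O ⇌ (CH3)3NH+ + OH-
Kb = x²/(0.0009 − x) = 5.5 × 10^-5
x is not negligible relative to C₀; solve x² + 5.5e-05·x − 4.95e-08 = 0.
x = (−Kb + √(Kb² + 4·Kb·C₀))/2 = 1.97 × 10^-4 M
pOH = 3.71, so pH = 14.00 − pOH = 10.29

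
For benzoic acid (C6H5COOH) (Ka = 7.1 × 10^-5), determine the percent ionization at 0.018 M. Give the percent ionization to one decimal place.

6.1%

C6H5COOH ⇌ C6H5COO- + H+; let x = [H+] at equilibrium.
Ka = x²/(C₀ − x); solving the quadratic gives x = 1.10 × 10^-3 M.
% ionization = x/C₀ × 100% = 1.10 × 10^-3/0.018 × 100% = 6.1%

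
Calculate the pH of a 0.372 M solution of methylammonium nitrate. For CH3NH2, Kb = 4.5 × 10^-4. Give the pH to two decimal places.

pH = 5.54

CH3NH3+ is the conjugate acid of the weak base CH3NH2.
Ka = Kw/Kb = 1.0×10^-14 / 4.5 × 10^-4 = 2.22 × 10^-11
From the ICE table, Ka = [H+]²/(0.372 − [H+]) = 2.22 × 10^-11.
Assume [H+] ≪ 0.372: [H+] ≈ √(2.22 × 10^-11 × 0.372) = 2.87 × 10^-6 M
Check: 0.00077% ionized — well under 5%, approximation valid.
pH = −log[H+] = −log(2.87 × 10^-6) = 5.54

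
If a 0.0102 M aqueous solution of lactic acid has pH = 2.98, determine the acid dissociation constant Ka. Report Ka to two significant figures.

[H+] = 10^(-2.98) = 1.05 × 10^-3 M
At equilibrium [HA] = 0.0102 − 1.05 × 10^-3 = 9.15 × 10^-3 M
Ka = [H+][A-]/[HA] = (1.05 × 10^-3)² / 9.15 × 10^-3 = 1.2 × 10^-4

Ka = 1.2 × 10^-4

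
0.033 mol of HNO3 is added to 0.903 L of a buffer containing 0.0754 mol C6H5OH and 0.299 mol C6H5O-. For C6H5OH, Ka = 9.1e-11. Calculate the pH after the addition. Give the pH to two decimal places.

Added H+ converts C6H5O- to C6H5OH: C6H5OH → 0.108 mol, C6H5O- → 0.266 mol.
pKa = −log(9.1 × 10^-11) = 10.041
pH = pKa + log(n_C6H5O-/n_C6H5OH) = 10.041 + log(0.266/0.108) = 10.041 + (+0.391)

pH = 10.43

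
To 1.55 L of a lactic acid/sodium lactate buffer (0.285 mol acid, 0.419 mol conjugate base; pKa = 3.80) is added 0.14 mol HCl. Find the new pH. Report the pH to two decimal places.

After neutralization: n(CH3CH(OH)COOH) = 0.425 mol, n(CH3CH(OH)COO-) = 0.279 mol.
Henderson–Hasselbalch with mole ratio 0.279/0.425: pH = 3.80 + (-0.183)

pH = 3.62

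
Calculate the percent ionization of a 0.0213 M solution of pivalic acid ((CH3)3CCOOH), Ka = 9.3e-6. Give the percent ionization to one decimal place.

(CH3)3CCOOH ⇌ (CH3)3CCOO- + H+; let x = [H+] at equilibrium.
x ≈ √(Ka·C₀) = √(9.3 × 10^-6 × 0.0213) = 4.45 × 10^-4 M
Fraction ionized = 4.45 × 10^-4 / 0.0213 = 0.0209 → 2.1%

2.1%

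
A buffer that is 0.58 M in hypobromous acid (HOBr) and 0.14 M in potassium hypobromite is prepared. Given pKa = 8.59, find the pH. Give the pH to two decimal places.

pH = 7.97

pH = pKa + log([A⁻]/[HA]) = 8.59 + log(0.14/0.58)
pH = 8.59 + (-0.617) = 7.97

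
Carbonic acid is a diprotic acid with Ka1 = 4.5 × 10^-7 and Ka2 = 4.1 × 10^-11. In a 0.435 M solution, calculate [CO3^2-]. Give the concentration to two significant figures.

First ionization gives [H+] ≈ [HCO3-] = 4.42 × 10^-4 M.
Second step: Ka2 = [H+][CO3^2-]/[HCO3-] ≈ [CO3^2-] (since [H+] ≈ [HCO3-]).
So [CO3^2-] ≈ Ka2.

4.1 × 10^-11 M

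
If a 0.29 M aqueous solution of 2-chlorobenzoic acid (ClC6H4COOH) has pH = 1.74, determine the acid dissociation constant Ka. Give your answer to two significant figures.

[H+] = 10^(-1.74) = 1.82 × 10^-2 M
At equilibrium [HA] = 0.29 − 1.82 × 10^-2 = 2.72 × 10^-1 M
Ka = [H+][A-]/[HA] = (1.82 × 10^-2)² / 2.72 × 10^-1 = 1.2 × 10^-3

Ka = 1.2 × 10^-3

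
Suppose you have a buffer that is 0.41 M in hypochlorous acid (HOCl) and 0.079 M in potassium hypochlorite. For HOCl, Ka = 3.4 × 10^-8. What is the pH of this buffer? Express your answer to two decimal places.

pH = 6.75

pKa = −log(3.4 × 10^-8) = 7.469
Henderson–Hasselbalch: pH = pKa + log([OCl-]/[HOCl]) = 7.469 + log(0.079/0.41)
pH = 7.469 + (-0.715) = 6.75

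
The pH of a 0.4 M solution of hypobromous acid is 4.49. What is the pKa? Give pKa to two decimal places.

[H+] = 10^(-4.49) = 3.24 × 10^-5 M
At equilibrium [HA] = 0.4 − 3.24 × 10^-5 = 4.00 × 10^-1 M
Ka = [H+][A-]/[HA] = (3.24 × 10^-5)² / 4.00 × 10^-1 = 2.62 × 10^-9
pKa = -log(2.62 × 10^-9) = 8.58

pKa = 8.58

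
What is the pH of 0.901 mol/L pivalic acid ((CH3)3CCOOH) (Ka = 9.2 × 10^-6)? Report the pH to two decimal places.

(CH3)3CCOOH ⇌ (CH3)3CCOO- + H+
From the ICE table, Ka = x²/(0.901 − x) = 9.2 × 10^-6.
Since Ka ≪ C₀, x ≈ √(Ka·C₀) = 2.88 × 10^-3 M.
(x/C₀ = 0.32% < 5%, so the approximation holds.)
pH = −log(2.88 × 10^-3) = 2.54

pH = 2.54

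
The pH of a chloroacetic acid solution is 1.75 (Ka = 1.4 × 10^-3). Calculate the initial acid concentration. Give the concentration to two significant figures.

[H+] = 10^(-1.75) = 1.78 × 10^-2 M = x
Ka = x²/(C₀ − x) ⇒ C₀ = x + x²/Ka
C₀ = 1.78 × 10^-2 + (1.78 × 10^-2)²/(1.4 × 10^-3) = 2.44 × 10^-1 M

C₀ = 2.4 × 10^-1 M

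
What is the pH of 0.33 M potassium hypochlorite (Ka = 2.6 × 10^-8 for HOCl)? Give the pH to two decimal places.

pH = 10.55

OCl- is the conjugate base of the weak acid HOCl.
Kb = Kw/Ka = 1.0×10^-14 / 2.6 × 10^-8 = 3.85 × 10^-7
From the ICE table, Kb = x²/(0.33 − x) = 3.85 × 10^-7.
Since Kb ≪ C₀, x ≈ √(Kb·C₀) = 3.56 × 10^-4 M.
Check: 0.11% ionized — well under 5%, approximation valid.
pOH = −log(3.56 × 10^-4) = 3.45; pH = 14.00 − 3.45 = 10.55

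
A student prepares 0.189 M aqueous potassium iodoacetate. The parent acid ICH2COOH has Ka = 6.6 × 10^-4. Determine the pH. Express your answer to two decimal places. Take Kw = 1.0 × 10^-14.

pH = 8.23

ICH2COO- is the conjugate base of the weak acid ICH2COOH.
Kb = Kw/Ka = 1.0×10^-14 / 6.6 × 10^-4 = 1.52 × 10^-11
Let x = [OH-] at equilibrium. Kb = x²/(0.189 − x).
Neglecting x in the denominator: x = √(1.52 × 10^-11 × 0.189) = 1.69 × 10^-6 M
(x/C₀ = 0.0009% < 5%, so the approximation holds.)
pOH = −log(1.69 × 10^-6) = 5.77; pH = 14.00 − 5.77 = 8.23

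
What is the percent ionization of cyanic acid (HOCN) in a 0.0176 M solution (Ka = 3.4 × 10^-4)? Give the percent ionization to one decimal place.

13.0%

HOCN ⇌ OCN- + H+; let x = [H+] at equilibrium.
Ka = x²/(C₀ − x); solving the quadratic gives x = 2.28 × 10^-3 M.
Fraction ionized = 2.28 × 10^-3 / 0.0176 = 0.1295 → 13.0%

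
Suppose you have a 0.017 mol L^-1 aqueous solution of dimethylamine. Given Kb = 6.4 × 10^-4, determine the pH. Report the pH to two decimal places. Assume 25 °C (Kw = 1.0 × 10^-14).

(CH3)2NH + H2O ⇌ (CH3)2NH2+ + OH-
From the ICE table, Kb = [OH-]²/(0.017 − [OH-]) = 6.4 × 10^-4.
Here C₀/Kb ≈ 26.6, so the small-[OH-] approximation fails. Use the quadratic:
[OH-] = [−0.00064 + √(0.00064² + 4.35e-05)]/2 = 2.99 × 10^-3 M
pOH = 2.52, so pH = 14.00 − pOH = 11.48

pH = 11.48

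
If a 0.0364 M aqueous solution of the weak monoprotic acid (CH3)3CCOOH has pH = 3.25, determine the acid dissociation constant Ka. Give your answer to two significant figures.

Ka = 8.8 × 10^-6

[H+] = 10^(-3.25) = 5.62 × 10^-4 M
At equilibrium [HA] = 0.0364 − 5.62 × 10^-4 = 3.58 × 10^-2 M
Ka = [H+][A-]/[HA] = (5.62 × 10^-4)² / 3.58 × 10^-2 = 8.8 × 10^-6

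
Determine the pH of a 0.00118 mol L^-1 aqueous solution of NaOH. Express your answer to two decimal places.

pH = 11.07

NaOH is a strong base; [OH-] = 0.00118 M.
pOH = -log(0.00118) = 2.93
pH = 14.00 - 2.93 = 11.07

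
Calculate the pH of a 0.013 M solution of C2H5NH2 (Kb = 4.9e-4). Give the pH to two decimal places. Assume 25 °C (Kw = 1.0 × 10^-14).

pH = 11.36

C2H5NH2 + H2O ⇌ C2H5NH3+ + OH-
Let x = [OH-] at equilibrium. Kb = x²/(0.013 − x).
Here C₀/Kb ≈ 26.5, so the small-x approximation fails. Use the quadratic:
x = (−Kb + √(Kb² + 4·Kb·C₀))/2 = 2.29 × 10^-3 M
pOH = −log(2.29 × 10^-3) = 2.64; pH = 14.00 − 2.64 = 11.36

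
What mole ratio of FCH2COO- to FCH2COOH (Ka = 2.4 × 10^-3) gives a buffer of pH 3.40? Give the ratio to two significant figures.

ratio = 6.0

pKa = -log(2.4 × 10^-3) = 2.620
pH = pKa + log(r) ⇒ log(r) = 3.40 − 2.620 = +0.780
r = [FCH2COO-]/[FCH2COOH] = 10^(+0.780) = 6.03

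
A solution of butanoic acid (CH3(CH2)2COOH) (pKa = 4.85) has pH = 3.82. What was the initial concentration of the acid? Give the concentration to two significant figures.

C₀ = 1.8 × 10^-3 M

[H+] = 10^(-3.82) = 1.51 × 10^-4 M = x
Ka = 10^(−4.85) = 1.41 × 10^-5
Ka = x²/(C₀ − x) ⇒ C₀ = x + x²/Ka
C₀ = 1.51 × 10^-4 + (1.51 × 10^-4)²/(1.41 × 10^-5) = 1.77 × 10^-3 M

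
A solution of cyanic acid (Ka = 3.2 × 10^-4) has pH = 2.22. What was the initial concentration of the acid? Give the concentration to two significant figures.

[H+] = 10^(-2.22) = 6.03 × 10^-3 M = x
Ka = x²/(C₀ − x) ⇒ C₀ = x + x²/Ka
C₀ = 6.03 × 10^-3 + (6.03 × 10^-3)²/(3.2 × 10^-4) = 1.20 × 10^-1 M

C₀ = 1.2 × 10^-1 M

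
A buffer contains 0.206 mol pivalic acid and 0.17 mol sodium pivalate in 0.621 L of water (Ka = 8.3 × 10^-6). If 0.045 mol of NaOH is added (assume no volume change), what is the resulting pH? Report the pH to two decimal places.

pH = 5.21

After neutralization: n((CH3)3CCOOH) = 0.161 mol, n((CH3)3CCOO-) = 0.215 mol.
pKa = −log(8.3 × 10^-6) = 5.081
Henderson–Hasselbalch with mole ratio 0.215/0.161: pH = 5.081 + (+0.126)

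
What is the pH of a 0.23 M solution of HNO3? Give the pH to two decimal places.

pH = 0.64

HNO3 is a strong acid and dissociates completely, so [H+] = 0.23 M.
pH = -log(0.23) = 0.64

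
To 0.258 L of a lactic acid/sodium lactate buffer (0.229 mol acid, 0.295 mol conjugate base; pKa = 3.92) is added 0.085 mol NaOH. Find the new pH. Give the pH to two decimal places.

OH- converts CH3CH(OH)COOH to CH3CH(OH)COO-: CH3CH(OH)COOH → 0.144 mol, CH3CH(OH)COO- → 0.38 mol.
pH = pKa + log([A⁻]/[HA]) = 3.92 + log(0.38/0.144) = 3.92 +0.421

pH = 4.34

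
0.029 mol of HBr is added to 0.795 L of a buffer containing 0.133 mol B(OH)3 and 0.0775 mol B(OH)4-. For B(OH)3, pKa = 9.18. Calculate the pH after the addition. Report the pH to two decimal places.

After neutralization: n(B(OH)3) = 0.162 mol, n(B(OH)4-) = 0.0485 mol.
Henderson–Hasselbalch with mole ratio 0.0485/0.162: pH = 9.18 + (-0.524)

pH = 8.66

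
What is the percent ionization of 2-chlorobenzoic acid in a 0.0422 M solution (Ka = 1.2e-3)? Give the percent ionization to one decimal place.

ClC6H4COOH ⇌ ClC6H4COO- + H+; let x = [H+] at equilibrium.
Ka = x²/(C₀ − x); solving the quadratic gives x = 6.54 × 10^-3 M.
Fraction ionized = 6.54 × 10^-3 / 0.0422 = 0.1550 → 15.5%

15.5%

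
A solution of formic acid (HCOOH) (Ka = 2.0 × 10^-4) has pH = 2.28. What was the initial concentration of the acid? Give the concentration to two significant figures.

[H+] = 10^(-2.28) = 5.25 × 10^-3 M = x
Ka = x²/(C₀ − x) ⇒ C₀ = x + x²/Ka
C₀ = 5.25 × 10^-3 + (5.25 × 10^-3)²/(2.0 × 10^-4) = 1.43 × 10^-1 M

C₀ = 1.4 × 10^-1 M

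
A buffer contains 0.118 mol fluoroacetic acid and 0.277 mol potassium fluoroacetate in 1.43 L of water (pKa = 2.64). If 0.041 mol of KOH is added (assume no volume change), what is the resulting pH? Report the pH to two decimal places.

After neutralization: n(FCH2COOH) = 0.077 mol, n(FCH2COO-) = 0.318 mol.
pH = pKa + log([A⁻]/[HA]) = 2.64 + log(0.318/0.077) = 2.64 +0.616

pH = 3.26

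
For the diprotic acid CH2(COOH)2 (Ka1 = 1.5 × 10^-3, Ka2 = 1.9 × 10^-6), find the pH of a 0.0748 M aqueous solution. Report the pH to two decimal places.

Ka1 ≫ Ka2, so treat the first dissociation as the only significant source of H+.
Ka1 = x²/(0.0748 − x) = 1.5 × 10^-3
Solving the quadratic: x = (−Ka1 + √(Ka1² + 4·Ka1·C₀))/2 = 9.87 × 10^-3 M
pH = −log(9.87 × 10^-3) = 2.01

pH = 2.01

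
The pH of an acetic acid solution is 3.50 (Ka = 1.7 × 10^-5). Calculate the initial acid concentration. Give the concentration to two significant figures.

[H+] = 10^(-3.50) = 3.16 × 10^-4 M = x
Ka = x²/(C₀ − x) ⇒ C₀ = x + x²/Ka
C₀ = 3.16 × 10^-4 + (3.16 × 10^-4)²/(1.7 × 10^-5) = 6.19 × 10^-3 M

C₀ = 6.2 × 10^-3 M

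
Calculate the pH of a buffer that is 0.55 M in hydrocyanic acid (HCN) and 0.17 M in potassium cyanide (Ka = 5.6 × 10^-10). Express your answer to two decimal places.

pKa = −log(5.6 × 10^-10) = 9.252
pH = pKa + log([A⁻]/[HA]) = 9.252 + log(0.17/0.55)
pH = 9.252 + (-0.510) = 8.74

pH = 8.74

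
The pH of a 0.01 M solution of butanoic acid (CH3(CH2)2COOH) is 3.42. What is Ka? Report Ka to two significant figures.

Ka = 1.5 × 10^-5

[H+] = 10^(-3.42) = 3.80 × 10^-4 M
At equilibrium [HA] = 0.01 − 3.80 × 10^-4 = 9.62 × 10^-3 M
Ka = [H+][A-]/[HA] = (3.80 × 10^-4)² / 9.62 × 10^-3 = 1.5 × 10^-5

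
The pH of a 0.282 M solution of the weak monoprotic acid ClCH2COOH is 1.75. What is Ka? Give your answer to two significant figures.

Ka = 1.2 × 10^-3

[H+] = 10^(-1.75) = 1.78 × 10^-2 M
At equilibrium [HA] = 0.282 − 1.78 × 10^-2 = 2.64 × 10^-1 M
Ka = [H+][A-]/[HA] = (1.78 × 10^-2)² / 2.64 × 10^-1 = 1.2 × 10^-3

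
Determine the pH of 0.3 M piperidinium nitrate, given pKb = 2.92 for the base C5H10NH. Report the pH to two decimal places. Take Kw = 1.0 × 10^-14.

pH = 5.80

C5H10NH2+ is the conjugate acid of the weak base C5H10NH.
Kb = 10^(−2.92) = 1.20 × 10^-3
Ka = Kw/Kb = 1.0×10^-14 / 1.20 × 10^-3 = 8.33 × 10^-12
Let x = [H+] at equilibrium. Ka = x²/(0.3 − x).
Since Ka ≪ C₀, x ≈ √(Ka·C₀) = 1.58 × 10^-6 M.
(x/C₀ = 0.00053% < 5%, so the approximation holds.)
pH = −log(1.58 × 10^-6) = 5.80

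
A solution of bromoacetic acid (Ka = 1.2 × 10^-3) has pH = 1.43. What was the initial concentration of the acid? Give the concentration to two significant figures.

C₀ = 1.2 M

[H+] = 10^(-1.43) = 3.72 × 10^-2 M = x
Ka = x²/(C₀ − x) ⇒ C₀ = x + x²/Ka
C₀ = 3.72 × 10^-2 + (3.72 × 10^-2)²/(1.2 × 10^-3) = 1.19 M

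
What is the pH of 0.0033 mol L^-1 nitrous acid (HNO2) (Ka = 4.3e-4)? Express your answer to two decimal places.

pH = 3.00

HNO2 ⇌ NO2- + H+
Ka = [H+]²/(0.0033 − [H+]) = 4.3 × 10^-4
Here C₀/Ka ≈ 7.67, so the small-[H+] approximation fails. Use the quadratic:
[H+] = [−0.00043 + √(0.00043² + 5.68e-06)]/2 = 9.95 × 10^-4 M
pH = −log(9.95 × 10^-4) = 3.00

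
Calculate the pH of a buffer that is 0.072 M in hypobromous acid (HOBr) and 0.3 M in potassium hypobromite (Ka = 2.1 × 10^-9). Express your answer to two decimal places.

pH = 9.30

pKa = −log(2.1 × 10^-9) = 8.678
pH = pKa + log([A⁻]/[HA]) = 8.678 + log(0.3/0.072)
pH = 8.678 + (+0.620) = 9.30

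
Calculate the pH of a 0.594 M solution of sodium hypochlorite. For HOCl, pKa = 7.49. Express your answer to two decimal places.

OCl- is the conjugate base of the weak acid HOCl.
Ka = 10^(−7.49) = 3.24 × 10^-8
Kb = Kw/Ka = 1.0×10^-14 / 3.24 × 10^-8 = 3.09 × 10^-7
Let x = [OH-] at equilibrium. Kb = x²/(0.594 − x).
Assume x ≪ 0.594: x ≈ √(3.09 × 10^-7 × 0.594) = 4.28 × 10^-4 M
pOH = 3.37, so pH = 14.00 − pOH = 10.63

pH = 10.63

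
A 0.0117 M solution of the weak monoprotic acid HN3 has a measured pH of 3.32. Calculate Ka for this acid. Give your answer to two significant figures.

[H+] = 10^(-3.32) = 4.79 × 10^-4 M
At equilibrium [HA] = 0.0117 − 4.79 × 10^-4 = 1.12 × 10^-2 M
Ka = [H+][A-]/[HA] = (4.79 × 10^-4)² / 1.12 × 10^-2 = 2.0 × 10^-5

Ka = 2.0 × 10^-5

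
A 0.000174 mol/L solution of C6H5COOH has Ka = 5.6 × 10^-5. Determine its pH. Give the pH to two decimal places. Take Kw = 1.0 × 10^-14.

C6H5COOH ⇌ C6H5COO- + H+
From the ICE table, Ka = x²/(0.000174 − x) = 5.6 × 10^-5.
The 5% rule fails; solving x² + Ka·x − Ka·C₀ = 0 exactly:
x = [−5.6e-05 + √(5.6e-05² + 3.9e-08)]/2 = 7.46 × 10^-5 M
pH = −log[H+] = −log(7.46 × 10^-5) = 4.13

pH = 4.13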